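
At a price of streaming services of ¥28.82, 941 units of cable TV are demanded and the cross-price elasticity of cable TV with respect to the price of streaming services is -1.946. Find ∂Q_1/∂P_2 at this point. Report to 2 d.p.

-63.54

ε = (∂Q_1/∂P_2)·(P_2/Q_1) ⇒ ∂Q_1/∂P_2 = ε·Q_1/P_2 = -1.946 × 941/28.82 ≈ -63.54.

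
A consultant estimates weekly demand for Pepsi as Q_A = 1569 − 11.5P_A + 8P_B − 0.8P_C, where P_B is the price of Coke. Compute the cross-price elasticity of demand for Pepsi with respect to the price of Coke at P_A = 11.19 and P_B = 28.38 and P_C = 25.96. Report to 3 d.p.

0.138

At P_A = 11.19 and P_B = 28.38 and P_C = 25.96: Q_A = 1646.587.
∂Q_A/∂P_B = 8.
ε = (∂Q_A/∂P_B)(P_B/Q_A) = 8 × (28.38/1646.587) ≈ 0.138.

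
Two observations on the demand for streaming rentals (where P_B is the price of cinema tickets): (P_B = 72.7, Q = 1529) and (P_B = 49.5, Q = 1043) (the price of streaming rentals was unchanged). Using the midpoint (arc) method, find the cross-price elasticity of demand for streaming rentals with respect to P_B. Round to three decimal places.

0.995

ΔQ_A = 1043 − 1529 = -486; ΔP_B = 49.5 − 72.7 = -23.2.
Midpoints: Q̄_A = 1286.0, P̄_B = 61.10.
ε = (ΔQ_A/Q̄_A)/(ΔP_B/P̄_B) = (-486/1286.0)/(-23.2/61.10) ≈ 0.995.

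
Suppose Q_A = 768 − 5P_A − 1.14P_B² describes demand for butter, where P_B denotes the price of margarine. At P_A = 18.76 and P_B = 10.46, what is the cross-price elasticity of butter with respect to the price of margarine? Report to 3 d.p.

At P_A = 18.76 and P_B = 10.46: Q_A = 549.471.
∂Q_A/∂P_B = -2.28P_B = -2.28(10.46) = -23.8488.
ε = (∂Q_A/∂P_B)(P_B/Q_A) = -23.8488 × (10.46/549.471) ≈ -0.454.
ε < 0: complements.

-0.454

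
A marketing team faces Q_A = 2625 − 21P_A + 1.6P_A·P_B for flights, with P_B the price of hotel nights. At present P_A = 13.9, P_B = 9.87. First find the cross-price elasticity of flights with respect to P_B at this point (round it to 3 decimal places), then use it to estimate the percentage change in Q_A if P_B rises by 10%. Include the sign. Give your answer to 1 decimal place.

0.9%

At P_A = 13.9, P_B = 9.87: Q_A = 2552.609.
∂Q_A/∂P_B = 1.6P_A = 22.2400.
ε = (∂Q_A/∂P_B)(P_B/Q_A) = 22.2400 × 9.87/2552.609 ≈ 0.086.
%ΔQ_A ≈ ε × %ΔP_B = 0.086 × (10%) = 0.9%.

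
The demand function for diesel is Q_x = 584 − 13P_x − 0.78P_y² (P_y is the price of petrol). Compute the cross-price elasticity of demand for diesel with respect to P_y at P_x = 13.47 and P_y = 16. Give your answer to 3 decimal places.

-1.909

At P_x = 13.47 and P_y = 16: Q_x = 209.21.
∂Q_x/∂P_y = -1.56P_y = -1.56(16) = -24.9600.
ε = (∂Q_x/∂P_y)(P_y/Q_x) = -24.9600 × (16/209.21) ≈ -1.909.
ε < 0: complements.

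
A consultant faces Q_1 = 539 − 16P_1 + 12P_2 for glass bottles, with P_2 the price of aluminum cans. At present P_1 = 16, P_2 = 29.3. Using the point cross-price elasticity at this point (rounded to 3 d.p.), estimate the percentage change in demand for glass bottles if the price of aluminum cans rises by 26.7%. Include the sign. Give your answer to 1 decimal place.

14.8%

At P_1 = 16, P_2 = 29.3: Q_1 = 634.6.
∂Q_1/∂P_2 = 12.
ε = (∂Q_1/∂P_2)(P_2/Q_1) = 12.0000 × 29.3/634.6 ≈ 0.554.
%ΔQ_1 ≈ ε × %ΔP_2 = 0.554 × (26.7%) = 14.8%.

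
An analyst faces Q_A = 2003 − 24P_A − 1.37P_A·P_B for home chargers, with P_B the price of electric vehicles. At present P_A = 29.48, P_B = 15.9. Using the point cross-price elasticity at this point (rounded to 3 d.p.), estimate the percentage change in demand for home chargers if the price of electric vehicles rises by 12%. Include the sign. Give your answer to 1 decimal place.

-11.8%

At P_A = 29.48, P_B = 15.9: Q_A = 653.317.
∂Q_A/∂P_B = -1.37P_A = -40.3876.
ε = (∂Q_A/∂P_B)(P_B/Q_A) = -40.3876 × 15.9/653.317 ≈ -0.983.
%ΔQ_A ≈ ε × %ΔP_B = -0.983 × (12%) = -11.8%.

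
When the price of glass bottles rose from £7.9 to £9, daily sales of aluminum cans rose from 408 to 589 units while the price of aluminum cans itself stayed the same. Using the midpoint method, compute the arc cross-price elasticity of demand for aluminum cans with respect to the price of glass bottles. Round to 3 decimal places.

ΔQ_A = 589 − 408 = 181; ΔP_B = 9 − 7.9 = 1.1.
Midpoints: Q̄_A = 498.5, P̄_B = 8.45.
ε = (ΔQ_A/Q̄_A)/(ΔP_B/P̄_B) = (181/498.5)/(1.1/8.45) ≈ 2.789.

2.789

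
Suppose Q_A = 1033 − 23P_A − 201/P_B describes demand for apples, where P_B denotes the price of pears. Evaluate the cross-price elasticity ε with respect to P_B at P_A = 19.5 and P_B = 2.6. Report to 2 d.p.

At P_A = 19.5 and P_B = 2.6: Q_A = 507.192.
∂Q_A/∂P_B = 201/P_B² = 29.7337.
ε = (∂Q_A/∂P_B)(P_B/Q_A) = 29.7337 × (2.6/507.192) ≈ 0.15.
ε > 0: substitutes.

0.15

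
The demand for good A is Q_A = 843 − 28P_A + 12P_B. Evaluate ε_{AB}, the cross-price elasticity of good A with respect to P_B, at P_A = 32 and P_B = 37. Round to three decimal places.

1.136

At P_A = 32 and P_B = 37: Q_A = 391.
∂Q_A/∂P_B = 12.
ε = (∂Q_A/∂P_B)(P_B/Q_A) = 12 × (37/391) ≈ 1.136.
Since ε > 0, good A and good B are substitutes.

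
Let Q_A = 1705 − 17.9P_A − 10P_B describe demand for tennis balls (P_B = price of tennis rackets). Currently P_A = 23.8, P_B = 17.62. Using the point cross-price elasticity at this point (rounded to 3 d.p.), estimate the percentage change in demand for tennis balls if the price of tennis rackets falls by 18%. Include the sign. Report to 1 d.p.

At P_A = 23.8, P_B = 17.62: Q_A = 1102.78.
∂Q_A/∂P_B = -10.
ε = (∂Q_A/∂P_B)(P_B/Q_A) = -10.0000 × 17.62/1102.78 ≈ -0.160.
%ΔQ_A ≈ ε × %ΔP_B = -0.160 × (-18%) = 2.9%.

2.9%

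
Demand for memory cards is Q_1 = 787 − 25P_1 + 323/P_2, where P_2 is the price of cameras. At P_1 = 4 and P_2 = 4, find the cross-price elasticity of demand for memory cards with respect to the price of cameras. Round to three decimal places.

At P_1 = 4 and P_2 = 4: Q_1 = 767.75.
∂Q_1/∂P_2 = −323/P_2² = -20.1875.
ε = (∂Q_1/∂P_2)(P_2/Q_1) = -20.1875 × (4/767.75) ≈ -0.105.
ε < 0: complements.

-0.105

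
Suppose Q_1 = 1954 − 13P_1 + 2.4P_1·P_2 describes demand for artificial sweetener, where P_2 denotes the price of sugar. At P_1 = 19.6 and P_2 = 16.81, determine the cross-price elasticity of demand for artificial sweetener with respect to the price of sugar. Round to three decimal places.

0.318

At P_1 = 19.6 and P_2 = 16.81: Q_1 = 2489.942.
∂Q_1/∂P_2 = 2.4P_1 = 2.4(19.6) = 47.0400.
ε = (∂Q_1/∂P_2)(P_2/Q_1) = 47.0400 × (16.81/2489.942) ≈ 0.318.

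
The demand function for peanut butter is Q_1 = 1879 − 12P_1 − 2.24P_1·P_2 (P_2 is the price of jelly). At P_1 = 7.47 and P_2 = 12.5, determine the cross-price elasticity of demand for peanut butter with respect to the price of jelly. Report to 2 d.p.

-0.13

At P_1 = 7.47 and P_2 = 12.5: Q_1 = 1580.2.
∂Q_1/∂P_2 = -2.24P_1 = -2.24(7.47) = -16.7328.
ε = (∂Q_1/∂P_2)(P_2/Q_1) = -16.7328 × (12.5/1580.2) ≈ -0.13.
ε < 0: complements.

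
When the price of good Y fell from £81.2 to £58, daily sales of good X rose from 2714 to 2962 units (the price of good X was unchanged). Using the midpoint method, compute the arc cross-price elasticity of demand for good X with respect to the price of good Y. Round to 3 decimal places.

-0.262

ΔQ_X = 2962 − 2714 = 248; ΔP_Y = 58 − 81.2 = -23.2.
Midpoints: Q̄_X = 2838.0, P̄_Y = 69.60.
ε = (ΔQ_X/Q̄_X)/(ΔP_Y/P̄_Y) = (248/2838.0)/(-23.2/69.60) ≈ -0.262.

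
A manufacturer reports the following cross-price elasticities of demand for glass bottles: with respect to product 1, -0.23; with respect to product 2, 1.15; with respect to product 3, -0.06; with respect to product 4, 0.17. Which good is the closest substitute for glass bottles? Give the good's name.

Substitutes have ε > 0. Among the positive values, 1.15 (product 2) is largest.

product 2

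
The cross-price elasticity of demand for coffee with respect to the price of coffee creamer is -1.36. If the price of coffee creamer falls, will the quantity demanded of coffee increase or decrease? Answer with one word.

increase

ε < 0 and the price of coffee creamer falls, so the quantity of coffee moves in the opposite direction: it increases.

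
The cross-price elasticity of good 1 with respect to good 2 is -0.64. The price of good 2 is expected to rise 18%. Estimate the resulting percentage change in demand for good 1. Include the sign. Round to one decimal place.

%ΔQ ≈ ε × %ΔP of good 2 = -0.64 × (18%) = -11.5%.

-11.5%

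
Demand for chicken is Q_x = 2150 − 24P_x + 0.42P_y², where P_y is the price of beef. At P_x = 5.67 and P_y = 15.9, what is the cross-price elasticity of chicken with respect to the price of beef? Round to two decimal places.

0.10

At P_x = 5.67 and P_y = 15.9: Q_x = 2120.100.
∂Q_x/∂P_y = 0.84P_y = 0.84(15.9) = 13.3560.
ε = (∂Q_x/∂P_y)(P_y/Q_x) = 13.3560 × (15.9/2120.100) ≈ 0.10.
ε > 0: substitutes.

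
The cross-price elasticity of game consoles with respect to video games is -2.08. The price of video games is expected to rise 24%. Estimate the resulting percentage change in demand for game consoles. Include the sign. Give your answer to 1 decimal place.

-49.9%

%ΔQ ≈ ε × %ΔP of video games = -2.08 × (24%) = -49.9%.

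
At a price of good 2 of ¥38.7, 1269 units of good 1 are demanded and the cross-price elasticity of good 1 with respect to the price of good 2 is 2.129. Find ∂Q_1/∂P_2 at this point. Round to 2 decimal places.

ε = (∂Q_1/∂P_2)·(P_2/Q_1) ⇒ ∂Q_1/∂P_2 = ε·Q_1/P_2 = 2.129 × 1269/38.7 ≈ 69.81.

69.81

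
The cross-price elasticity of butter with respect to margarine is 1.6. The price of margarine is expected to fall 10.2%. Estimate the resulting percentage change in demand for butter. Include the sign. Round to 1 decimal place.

%ΔQ ≈ ε × %ΔP of margarine = 1.6 × (-10.2%) = -16.3%.

-16.3%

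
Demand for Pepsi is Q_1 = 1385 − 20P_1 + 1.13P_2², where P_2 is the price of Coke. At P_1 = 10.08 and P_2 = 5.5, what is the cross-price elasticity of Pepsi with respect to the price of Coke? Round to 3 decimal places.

At P_1 = 10.08 and P_2 = 5.5: Q_1 = 1217.582.
∂Q_1/∂P_2 = 2.26P_2 = 2.26(5.5) = 12.4300.
ε = (∂Q_1/∂P_2)(P_2/Q_1) = 12.4300 × (5.5/1217.582) ≈ 0.056.

0.056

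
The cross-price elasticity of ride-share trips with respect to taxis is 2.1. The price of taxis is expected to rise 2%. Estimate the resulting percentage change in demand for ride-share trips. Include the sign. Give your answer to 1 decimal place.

%ΔQ ≈ ε × %ΔP of taxis = 2.1 × (2%) = 4.2%.
Demand for ride-share trips rises by about 4.2%.

4.2%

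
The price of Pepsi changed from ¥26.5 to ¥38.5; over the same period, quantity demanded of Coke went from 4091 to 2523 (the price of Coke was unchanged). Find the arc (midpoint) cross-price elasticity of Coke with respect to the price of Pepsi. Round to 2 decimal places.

-1.28

ΔQ_A = 2523 − 4091 = -1568; ΔP_B = 38.5 − 26.5 = 12.
Midpoints: Q̄_A = 3307.0, P̄_B = 32.50.
ε = (ΔQ_A/Q̄_A)/(ΔP_B/P̄_B) = (-1568/3307.0)/(12/32.50) ≈ -1.28.
ε < 0: Coke and Pepsi are complements.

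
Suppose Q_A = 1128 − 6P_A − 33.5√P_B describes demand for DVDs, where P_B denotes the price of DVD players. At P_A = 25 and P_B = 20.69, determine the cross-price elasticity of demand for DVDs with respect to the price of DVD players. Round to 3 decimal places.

At P_A = 25 and P_B = 20.69: Q_A = 825.621.
∂Q_A/∂P_B = -33.5/(2√P_B) = -33.5/(2√20.69) = -3.6824.
ε = (∂Q_A/∂P_B)(P_B/Q_A) = -3.6824 × (20.69/825.621) ≈ -0.092.
ε < 0: complements.

-0.092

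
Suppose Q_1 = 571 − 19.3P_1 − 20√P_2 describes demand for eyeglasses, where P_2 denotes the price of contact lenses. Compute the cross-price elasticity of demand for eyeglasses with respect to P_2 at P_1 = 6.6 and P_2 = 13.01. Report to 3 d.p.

At P_1 = 6.6 and P_2 = 13.01: Q_1 = 371.481.
∂Q_1/∂P_2 = -20/(2√P_2) = -20/(2√13.01) = -2.7724.
ε = (∂Q_1/∂P_2)(P_2/Q_1) = -2.7724 × (13.01/371.481) ≈ -0.097.
ε < 0: complements.

-0.097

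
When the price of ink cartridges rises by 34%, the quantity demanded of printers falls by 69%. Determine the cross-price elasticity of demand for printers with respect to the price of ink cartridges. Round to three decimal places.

-2.029

ε = (%ΔQ of printers) / (%ΔP of ink cartridges) = (-69%) / (34%) ≈ -2.029.
Negative cross-price elasticity: complements.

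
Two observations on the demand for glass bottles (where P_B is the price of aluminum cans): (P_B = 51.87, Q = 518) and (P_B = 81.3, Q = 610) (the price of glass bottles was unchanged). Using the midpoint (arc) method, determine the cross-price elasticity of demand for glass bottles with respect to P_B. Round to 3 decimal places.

ΔQ_A = 610 − 518 = 92; ΔP_B = 81.3 − 51.87 = 29.43.
Midpoints: Q̄_A = 564.0, P̄_B = 66.58.
ε = (ΔQ_A/Q̄_A)/(ΔP_B/P̄_B) = (92/564.0)/(29.43/66.58) ≈ 0.369.
ε > 0: glass bottles and aluminum cans are substitutes.

0.369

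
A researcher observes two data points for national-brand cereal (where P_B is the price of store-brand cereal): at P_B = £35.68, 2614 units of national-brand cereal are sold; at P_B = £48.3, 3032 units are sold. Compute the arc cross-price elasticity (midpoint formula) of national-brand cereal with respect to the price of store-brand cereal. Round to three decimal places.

ΔQ_A = 3032 − 2614 = 418; ΔP_B = 48.3 − 35.68 = 12.62.
Midpoints: Q̄_A = 2823.0, P̄_B = 41.99.
ε = (ΔQ_A/Q̄_A)/(ΔP_B/P̄_B) = (418/2823.0)/(12.62/41.99) ≈ 0.493.

0.493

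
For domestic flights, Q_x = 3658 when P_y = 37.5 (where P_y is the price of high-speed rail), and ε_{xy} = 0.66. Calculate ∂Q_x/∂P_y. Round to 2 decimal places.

64.38

ε = (∂Q_x/∂P_y)·(P_y/Q_x) ⇒ ∂Q_x/∂P_y = ε·Q_x/P_y = 0.66 × 3658/37.5 ≈ 64.38.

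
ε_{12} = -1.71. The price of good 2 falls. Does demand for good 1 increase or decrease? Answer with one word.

increase

ε < 0 and the price of good 2 falls, so the quantity of good 1 moves in the opposite direction: it increases.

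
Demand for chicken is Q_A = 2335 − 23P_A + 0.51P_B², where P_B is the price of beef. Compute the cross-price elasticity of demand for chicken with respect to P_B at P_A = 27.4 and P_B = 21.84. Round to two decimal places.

At P_A = 27.4 and P_B = 21.84: Q_A = 1948.063.
∂Q_A/∂P_B = 1.02P_B = 1.02(21.84) = 22.2768.
ε = (∂Q_A/∂P_B)(P_B/Q_A) = 22.2768 × (21.84/1948.063) ≈ 0.25.

0.25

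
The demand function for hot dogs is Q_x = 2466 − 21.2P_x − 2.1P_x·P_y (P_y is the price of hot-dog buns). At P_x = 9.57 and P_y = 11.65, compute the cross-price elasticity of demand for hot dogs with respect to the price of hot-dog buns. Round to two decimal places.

-0.12

At P_x = 9.57 and P_y = 11.65: Q_x = 2028.986.
∂Q_x/∂P_y = -2.1P_x = -2.1(9.57) = -20.0970.
ε = (∂Q_x/∂P_y)(P_y/Q_x) = -20.0970 × (11.65/2028.986) ≈ -0.12.
ε < 0: complements.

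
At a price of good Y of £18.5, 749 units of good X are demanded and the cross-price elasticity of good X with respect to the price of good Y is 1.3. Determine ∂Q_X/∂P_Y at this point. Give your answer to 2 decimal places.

ε = (∂Q_X/∂P_Y)·(P_Y/Q_X) ⇒ ∂Q_X/∂P_Y = ε·Q_X/P_Y = 1.3 × 749/18.5 ≈ 52.63.

52.63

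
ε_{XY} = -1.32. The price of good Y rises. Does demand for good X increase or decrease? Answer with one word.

decrease

ε < 0 and the price of good Y rises, so the quantity of good X moves in the opposite direction: it decreases.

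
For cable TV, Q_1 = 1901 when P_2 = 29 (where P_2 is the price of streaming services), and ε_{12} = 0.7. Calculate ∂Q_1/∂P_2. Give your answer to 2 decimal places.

45.89

ε = (∂Q_1/∂P_2)·(P_2/Q_1) ⇒ ∂Q_1/∂P_2 = ε·Q_1/P_2 = 0.7 × 1901/29 ≈ 45.89.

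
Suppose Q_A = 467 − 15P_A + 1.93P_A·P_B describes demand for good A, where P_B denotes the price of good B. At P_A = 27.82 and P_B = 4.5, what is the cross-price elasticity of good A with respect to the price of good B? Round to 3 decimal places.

0.829

At P_A = 27.82 and P_B = 4.5: Q_A = 291.317.
∂Q_A/∂P_B = 1.93P_A = 1.93(27.82) = 53.6926.
ε = (∂Q_A/∂P_B)(P_B/Q_A) = 53.6926 × (4.5/291.317) ≈ 0.829.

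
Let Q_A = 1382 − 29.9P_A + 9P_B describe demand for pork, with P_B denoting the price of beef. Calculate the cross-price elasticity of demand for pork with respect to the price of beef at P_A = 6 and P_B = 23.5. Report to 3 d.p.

0.150

At P_A = 6 and P_B = 23.5: Q_A = 1414.1.
∂Q_A/∂P_B = 9.
ε = (∂Q_A/∂P_B)(P_B/Q_A) = 9 × (23.5/1414.1) ≈ 0.150.
Since ε > 0, pork and beef are substitutes.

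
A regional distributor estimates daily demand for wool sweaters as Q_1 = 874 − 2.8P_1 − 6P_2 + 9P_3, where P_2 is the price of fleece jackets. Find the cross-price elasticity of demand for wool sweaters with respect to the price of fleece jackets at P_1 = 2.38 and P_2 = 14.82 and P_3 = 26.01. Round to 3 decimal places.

-0.088

At P_1 = 2.38 and P_2 = 14.82 and P_3 = 26.01: Q_1 = 1012.506.
∂Q_1/∂P_2 = -6.
ε = (∂Q_1/∂P_2)(P_2/Q_1) = -6 × (14.82/1012.506) ≈ -0.088.
Since ε < 0, wool sweaters and fleece jackets are complements.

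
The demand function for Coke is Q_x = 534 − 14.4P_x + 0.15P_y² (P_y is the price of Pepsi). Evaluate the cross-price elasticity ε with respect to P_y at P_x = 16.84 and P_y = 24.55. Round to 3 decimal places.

At P_x = 16.84 and P_y = 24.55: Q_x = 381.909.
∂Q_x/∂P_y = 0.3P_y = 0.3(24.55) = 7.3650.
ε = (∂Q_x/∂P_y)(P_y/Q_x) = 7.3650 × (24.55/381.909) ≈ 0.473.

0.473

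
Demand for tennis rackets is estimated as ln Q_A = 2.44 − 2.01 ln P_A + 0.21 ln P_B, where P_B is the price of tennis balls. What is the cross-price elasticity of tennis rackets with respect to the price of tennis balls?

In a log-linear (constant-elasticity) demand function, the coefficient on ln P_B is the cross-price elasticity.
ε = 0.21. Positive, so tennis rackets and tennis balls are substitutes.

0.21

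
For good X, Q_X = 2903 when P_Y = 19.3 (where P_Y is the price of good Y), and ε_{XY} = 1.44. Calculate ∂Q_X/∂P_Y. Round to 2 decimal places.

216.60

ε = (∂Q_X/∂P_Y)·(P_Y/Q_X) ⇒ ∂Q_X/∂P_Y = ε·Q_X/P_Y = 1.44 × 2903/19.3 ≈ 216.60.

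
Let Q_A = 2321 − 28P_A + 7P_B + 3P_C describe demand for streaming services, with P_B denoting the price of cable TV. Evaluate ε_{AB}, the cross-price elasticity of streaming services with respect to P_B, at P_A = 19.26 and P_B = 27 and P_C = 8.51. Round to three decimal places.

At P_A = 19.26 and P_B = 27 and P_C = 8.51: Q_A = 1996.25.
∂Q_A/∂P_B = 7.
ε = (∂Q_A/∂P_B)(P_B/Q_A) = 7 × (27/1996.25) ≈ 0.095.

0.095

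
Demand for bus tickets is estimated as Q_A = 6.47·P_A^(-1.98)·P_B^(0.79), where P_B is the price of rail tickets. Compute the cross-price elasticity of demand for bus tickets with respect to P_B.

In a log-linear (constant-elasticity) demand function, the coefficient on the exponent of P_B is the cross-price elasticity.
ε = 0.79. Positive, so bus tickets and rail tickets are substitutes.

0.79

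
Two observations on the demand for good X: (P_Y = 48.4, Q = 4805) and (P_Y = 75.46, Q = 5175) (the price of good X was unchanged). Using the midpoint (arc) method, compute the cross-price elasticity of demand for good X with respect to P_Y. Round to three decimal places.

ΔQ_X = 5175 − 4805 = 370; ΔP_Y = 75.46 − 48.4 = 27.06.
Midpoints: Q̄_X = 4990.0, P̄_Y = 61.93.
ε = (ΔQ_X/Q̄_X)/(ΔP_Y/P̄_Y) = (370/4990.0)/(27.06/61.93) ≈ 0.170.

0.170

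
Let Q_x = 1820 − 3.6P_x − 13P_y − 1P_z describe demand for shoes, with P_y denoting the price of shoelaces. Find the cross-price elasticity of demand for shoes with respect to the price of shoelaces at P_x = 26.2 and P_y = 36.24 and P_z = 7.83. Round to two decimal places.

At P_x = 26.2 and P_y = 36.24 and P_z = 7.83: Q_x = 1246.73.
∂Q_x/∂P_y = -13.
ε = (∂Q_x/∂P_y)(P_y/Q_x) = -13 × (36.24/1246.73) ≈ -0.38.

-0.38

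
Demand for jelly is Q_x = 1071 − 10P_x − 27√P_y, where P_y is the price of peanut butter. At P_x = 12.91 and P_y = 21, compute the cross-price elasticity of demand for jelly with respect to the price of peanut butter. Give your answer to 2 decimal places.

At P_x = 12.91 and P_y = 21: Q_x = 818.170.
∂Q_x/∂P_y = -27/(2√P_y) = -27/(2√21) = -2.9459.
ε = (∂Q_x/∂P_y)(P_y/Q_x) = -2.9459 × (21/818.170) ≈ -0.08.

-0.08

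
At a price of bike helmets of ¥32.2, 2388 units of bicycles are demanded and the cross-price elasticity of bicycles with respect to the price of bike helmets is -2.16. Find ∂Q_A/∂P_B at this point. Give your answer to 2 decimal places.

ε = (∂Q_A/∂P_B)·(P_B/Q_A) ⇒ ∂Q_A/∂P_B = ε·Q_A/P_B = -2.16 × 2388/32.2 ≈ -160.19.

-160.19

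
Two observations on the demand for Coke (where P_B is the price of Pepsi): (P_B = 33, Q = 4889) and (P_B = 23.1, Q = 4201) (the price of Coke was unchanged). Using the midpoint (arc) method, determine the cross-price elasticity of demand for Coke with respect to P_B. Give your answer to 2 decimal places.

0.43

ΔQ_A = 4201 − 4889 = -688; ΔP_B = 23.1 − 33 = -9.9.
Midpoints: Q̄_A = 4545.0, P̄_B = 28.05.
ε = (ΔQ_A/Q̄_A)/(ΔP_B/P̄_B) = (-688/4545.0)/(-9.9/28.05) ≈ 0.43.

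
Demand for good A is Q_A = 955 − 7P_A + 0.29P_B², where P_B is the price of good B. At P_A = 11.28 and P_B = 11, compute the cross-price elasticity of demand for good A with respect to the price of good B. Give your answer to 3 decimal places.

At P_A = 11.28 and P_B = 11: Q_A = 911.13.
∂Q_A/∂P_B = 0.58P_B = 0.58(11) = 6.3800.
ε = (∂Q_A/∂P_B)(P_B/Q_A) = 6.3800 × (11/911.13) ≈ 0.077.

0.077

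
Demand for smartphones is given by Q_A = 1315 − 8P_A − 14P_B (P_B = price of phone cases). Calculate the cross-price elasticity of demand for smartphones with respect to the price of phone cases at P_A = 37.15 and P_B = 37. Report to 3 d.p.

-1.036

At P_A = 37.15 and P_B = 37: Q_A = 499.8.
∂Q_A/∂P_B = -14.
ε = (∂Q_A/∂P_B)(P_B/Q_A) = -14 × (37/499.8) ≈ -1.036.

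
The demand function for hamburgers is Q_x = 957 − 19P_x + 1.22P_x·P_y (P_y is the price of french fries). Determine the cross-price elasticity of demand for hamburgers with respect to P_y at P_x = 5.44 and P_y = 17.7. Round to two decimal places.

0.12

At P_x = 5.44 and P_y = 17.7: Q_x = 971.111.
∂Q_x/∂P_y = 1.22P_x = 1.22(5.44) = 6.6368.
ε = (∂Q_x/∂P_y)(P_y/Q_x) = 6.6368 × (17.7/971.111) ≈ 0.12.
ε > 0: substitutes.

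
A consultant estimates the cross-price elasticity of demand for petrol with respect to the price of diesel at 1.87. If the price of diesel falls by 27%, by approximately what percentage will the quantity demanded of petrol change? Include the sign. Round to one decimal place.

-50.5%

%ΔQ ≈ ε × %ΔP of diesel = 1.87 × (-27%) = -50.5%.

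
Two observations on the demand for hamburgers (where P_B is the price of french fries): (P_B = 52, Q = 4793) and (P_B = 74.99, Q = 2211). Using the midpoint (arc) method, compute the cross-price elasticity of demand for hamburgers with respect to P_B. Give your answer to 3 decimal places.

ΔQ_A = 2211 − 4793 = -2582; ΔP_B = 74.99 − 52 = 22.99.
Midpoints: Q̄_A = 3502.0, P̄_B = 63.49.
ε = (ΔQ_A/Q̄_A)/(ΔP_B/P̄_B) = (-2582/3502.0)/(22.99/63.49) ≈ -2.036.

-2.036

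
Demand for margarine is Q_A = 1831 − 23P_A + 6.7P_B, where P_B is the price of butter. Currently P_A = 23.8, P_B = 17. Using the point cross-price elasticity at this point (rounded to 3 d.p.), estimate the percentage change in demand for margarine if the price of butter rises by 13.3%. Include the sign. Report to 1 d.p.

At P_A = 23.8, P_B = 17: Q_A = 1397.5.
∂Q_A/∂P_B = 6.7.
ε = (∂Q_A/∂P_B)(P_B/Q_A) = 6.7000 × 17/1397.5 ≈ 0.082.
%ΔQ_A ≈ ε × %ΔP_B = 0.082 × (13.3%) = 1.1%.

1.1%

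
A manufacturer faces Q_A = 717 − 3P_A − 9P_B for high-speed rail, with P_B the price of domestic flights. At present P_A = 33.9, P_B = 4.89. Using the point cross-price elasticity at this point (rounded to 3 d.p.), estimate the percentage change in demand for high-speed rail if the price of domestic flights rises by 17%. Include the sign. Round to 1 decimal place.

-1.3%

At P_A = 33.9, P_B = 4.89: Q_A = 571.29.
∂Q_A/∂P_B = -9.
ε = (∂Q_A/∂P_B)(P_B/Q_A) = -9.0000 × 4.89/571.29 ≈ -0.077.
%ΔQ_A ≈ ε × %ΔP_B = -0.077 × (17%) = -1.3%.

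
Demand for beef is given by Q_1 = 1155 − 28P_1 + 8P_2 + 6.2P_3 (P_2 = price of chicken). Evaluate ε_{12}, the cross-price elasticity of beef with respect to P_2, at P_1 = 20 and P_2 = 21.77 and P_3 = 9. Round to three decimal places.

0.211

At P_1 = 20 and P_2 = 21.77 and P_3 = 9: Q_1 = 824.96.
∂Q_1/∂P_2 = 8.
ε = (∂Q_1/∂P_2)(P_2/Q_1) = 8 × (21.77/824.96) ≈ 0.211.
Since ε > 0, beef and chicken are substitutes.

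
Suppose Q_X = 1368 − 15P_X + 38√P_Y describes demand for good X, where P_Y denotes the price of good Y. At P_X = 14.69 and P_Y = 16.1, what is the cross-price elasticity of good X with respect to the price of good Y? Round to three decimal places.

0.059

At P_X = 14.69 and P_Y = 16.1: Q_X = 1300.124.
∂Q_X/∂P_Y = 38/(2√P_Y) = 38/(2√16.1) = 4.7352.
ε = (∂Q_X/∂P_Y)(P_Y/Q_X) = 4.7352 × (16.1/1300.124) ≈ 0.059.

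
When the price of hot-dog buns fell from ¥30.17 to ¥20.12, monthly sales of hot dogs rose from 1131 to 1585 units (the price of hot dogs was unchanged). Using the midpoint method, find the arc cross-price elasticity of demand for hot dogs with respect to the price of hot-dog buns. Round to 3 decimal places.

ΔQ_A = 1585 − 1131 = 454; ΔP_B = 20.12 − 30.17 = -10.05.
Midpoints: Q̄_A = 1358.0, P̄_B = 25.15.
ε = (ΔQ_A/Q̄_A)/(ΔP_B/P̄_B) = (454/1358.0)/(-10.05/25.15) ≈ -0.836.

-0.836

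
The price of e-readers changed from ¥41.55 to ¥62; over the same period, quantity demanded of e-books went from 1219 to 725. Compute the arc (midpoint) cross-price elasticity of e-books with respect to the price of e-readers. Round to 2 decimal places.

-1.29

ΔQ_A = 725 − 1219 = -494; ΔP_B = 62 − 41.55 = 20.45.
Midpoints: Q̄_A = 972.0, P̄_B = 51.77.
ε = (ΔQ_A/Q̄_A)/(ΔP_B/P̄_B) = (-494/972.0)/(20.45/51.77) ≈ -1.29.
ε < 0: e-books and e-readers are complements.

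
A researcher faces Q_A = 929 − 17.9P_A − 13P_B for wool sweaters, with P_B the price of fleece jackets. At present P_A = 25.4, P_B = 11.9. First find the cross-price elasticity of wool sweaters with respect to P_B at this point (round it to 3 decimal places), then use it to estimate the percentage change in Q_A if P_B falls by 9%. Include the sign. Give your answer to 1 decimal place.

4.4%

At P_A = 25.4, P_B = 11.9: Q_A = 319.64.
∂Q_A/∂P_B = -13.
ε = (∂Q_A/∂P_B)(P_B/Q_A) = -13.0000 × 11.9/319.64 ≈ -0.484.
%ΔQ_A ≈ ε × %ΔP_B = -0.484 × (-9%) = 4.4%.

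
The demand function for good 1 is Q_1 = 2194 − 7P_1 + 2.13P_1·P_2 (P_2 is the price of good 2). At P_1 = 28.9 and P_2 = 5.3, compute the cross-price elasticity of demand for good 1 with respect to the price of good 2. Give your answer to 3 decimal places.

0.141

At P_1 = 28.9 and P_2 = 5.3: Q_1 = 2317.952.
∂Q_1/∂P_2 = 2.13P_1 = 2.13(28.9) = 61.5570.
ε = (∂Q_1/∂P_2)(P_2/Q_1) = 61.5570 × (5.3/2317.952) ≈ 0.141.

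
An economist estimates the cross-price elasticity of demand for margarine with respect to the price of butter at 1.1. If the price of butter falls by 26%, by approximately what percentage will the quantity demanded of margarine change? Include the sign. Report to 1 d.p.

%ΔQ ≈ ε × %ΔP of butter = 1.1 × (-26%) = -28.6%.

-28.6%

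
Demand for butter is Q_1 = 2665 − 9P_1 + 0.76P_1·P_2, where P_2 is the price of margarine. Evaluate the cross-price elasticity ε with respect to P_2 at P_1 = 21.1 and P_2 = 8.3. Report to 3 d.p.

0.051

At P_1 = 21.1 and P_2 = 8.3: Q_1 = 2608.199.
∂Q_1/∂P_2 = 0.76P_1 = 0.76(21.1) = 16.0360.
ε = (∂Q_1/∂P_2)(P_2/Q_1) = 16.0360 × (8.3/2608.199) ≈ 0.051.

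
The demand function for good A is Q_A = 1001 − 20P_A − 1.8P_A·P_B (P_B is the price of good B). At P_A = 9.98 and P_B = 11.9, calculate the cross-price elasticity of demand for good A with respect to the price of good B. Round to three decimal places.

At P_A = 9.98 and P_B = 11.9: Q_A = 587.628.
∂Q_A/∂P_B = -1.8P_A = -1.8(9.98) = -17.9640.
ε = (∂Q_A/∂P_B)(P_B/Q_A) = -17.9640 × (11.9/587.628) ≈ -0.364.

-0.364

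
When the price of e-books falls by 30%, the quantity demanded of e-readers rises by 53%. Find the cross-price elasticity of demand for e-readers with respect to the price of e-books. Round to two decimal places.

ε = (%ΔQ of e-readers) / (%ΔP of e-books) = (53%) / (-30%) ≈ -1.77.
Negative cross-price elasticity: complements.

-1.77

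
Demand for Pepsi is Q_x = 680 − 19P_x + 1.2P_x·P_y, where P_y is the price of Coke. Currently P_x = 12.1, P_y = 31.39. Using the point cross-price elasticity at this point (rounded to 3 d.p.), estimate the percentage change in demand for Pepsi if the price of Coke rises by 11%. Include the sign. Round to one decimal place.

5.5%

At P_x = 12.1, P_y = 31.39: Q_x = 905.883.
∂Q_x/∂P_y = 1.2P_x = 14.5200.
ε = (∂Q_x/∂P_y)(P_y/Q_x) = 14.5200 × 31.39/905.883 ≈ 0.503.
%ΔQ_x ≈ ε × %ΔP_y = 0.503 × (11%) = 5.5%.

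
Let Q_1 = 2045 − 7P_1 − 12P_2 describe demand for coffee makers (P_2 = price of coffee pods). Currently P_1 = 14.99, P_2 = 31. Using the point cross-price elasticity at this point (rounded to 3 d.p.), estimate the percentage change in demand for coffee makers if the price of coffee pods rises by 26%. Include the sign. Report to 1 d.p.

At P_1 = 14.99, P_2 = 31: Q_1 = 1568.07.
∂Q_1/∂P_2 = -12.
ε = (∂Q_1/∂P_2)(P_2/Q_1) = -12.0000 × 31/1568.07 ≈ -0.237.
%ΔQ_1 ≈ ε × %ΔP_2 = -0.237 × (26%) = -6.2%.

-6.2%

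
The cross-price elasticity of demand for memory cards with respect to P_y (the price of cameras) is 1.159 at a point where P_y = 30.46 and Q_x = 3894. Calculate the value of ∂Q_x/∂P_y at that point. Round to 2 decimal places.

ε = (∂Q_x/∂P_y)·(P_y/Q_x) ⇒ ∂Q_x/∂P_y = ε·Q_x/P_y = 1.159 × 3894/30.46 ≈ 148.17.

148.17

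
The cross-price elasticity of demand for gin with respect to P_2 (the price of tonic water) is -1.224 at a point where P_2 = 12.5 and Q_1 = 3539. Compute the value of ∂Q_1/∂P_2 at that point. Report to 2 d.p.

ε = (∂Q_1/∂P_2)·(P_2/Q_1) ⇒ ∂Q_1/∂P_2 = ε·Q_1/P_2 = -1.224 × 3539/12.5 ≈ -346.54.

-346.54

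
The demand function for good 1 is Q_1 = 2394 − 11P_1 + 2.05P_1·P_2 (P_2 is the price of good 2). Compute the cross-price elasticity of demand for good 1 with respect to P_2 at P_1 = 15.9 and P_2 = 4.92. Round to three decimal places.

At P_1 = 15.9 and P_2 = 4.92: Q_1 = 2379.467.
∂Q_1/∂P_2 = 2.05P_1 = 2.05(15.9) = 32.5950.
ε = (∂Q_1/∂P_2)(P_2/Q_1) = 32.5950 × (4.92/2379.467) ≈ 0.067.
ε > 0: substitutes.

0.067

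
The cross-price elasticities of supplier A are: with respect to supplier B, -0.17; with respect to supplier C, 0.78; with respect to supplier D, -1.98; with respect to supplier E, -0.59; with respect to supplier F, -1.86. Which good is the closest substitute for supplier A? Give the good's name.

Substitutes have ε > 0. Among the positive values, 0.78 (supplier C) is largest.

supplier C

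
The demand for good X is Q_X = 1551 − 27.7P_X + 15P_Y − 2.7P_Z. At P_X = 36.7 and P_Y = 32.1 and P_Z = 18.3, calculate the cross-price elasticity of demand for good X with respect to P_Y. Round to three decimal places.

0.498

At P_X = 36.7 and P_Y = 32.1 and P_Z = 18.3: Q_X = 966.5.
∂Q_X/∂P_Y = 15.
ε = (∂Q_X/∂P_Y)(P_Y/Q_X) = 15 × (32.1/966.5) ≈ 0.498.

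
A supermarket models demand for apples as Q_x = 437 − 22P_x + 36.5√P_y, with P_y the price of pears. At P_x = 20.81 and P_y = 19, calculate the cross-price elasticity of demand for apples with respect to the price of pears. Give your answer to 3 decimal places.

At P_x = 20.81 and P_y = 19: Q_x = 138.280.
∂Q_x/∂P_y = 36.5/(2√P_y) = 36.5/(2√19) = 4.1868.
ε = (∂Q_x/∂P_y)(P_y/Q_x) = 4.1868 × (19/138.280) ≈ 0.575.

0.575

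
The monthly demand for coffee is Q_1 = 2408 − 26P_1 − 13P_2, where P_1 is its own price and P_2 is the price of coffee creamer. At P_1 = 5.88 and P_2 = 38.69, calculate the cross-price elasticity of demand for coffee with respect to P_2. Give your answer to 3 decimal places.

-0.287

At P_1 = 5.88 and P_2 = 38.69: Q_1 = 1752.15.
∂Q_1/∂P_2 = -13.
ε = (∂Q_1/∂P_2)(P_2/Q_1) = -13 × (38.69/1752.15) ≈ -0.287.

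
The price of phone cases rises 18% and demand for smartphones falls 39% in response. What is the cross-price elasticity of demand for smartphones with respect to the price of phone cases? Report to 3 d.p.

-2.167

ε = (%ΔQ of smartphones) / (%ΔP of phone cases) = (-39%) / (18%) ≈ -2.167.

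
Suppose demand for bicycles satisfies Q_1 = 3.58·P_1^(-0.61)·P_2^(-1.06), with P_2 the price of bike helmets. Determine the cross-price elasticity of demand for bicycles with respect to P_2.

-1.06

In a log-linear (constant-elasticity) demand function, the coefficient on the exponent of P_2 is the cross-price elasticity.
ε = -1.06. Negative, so bicycles and bike helmets are complements.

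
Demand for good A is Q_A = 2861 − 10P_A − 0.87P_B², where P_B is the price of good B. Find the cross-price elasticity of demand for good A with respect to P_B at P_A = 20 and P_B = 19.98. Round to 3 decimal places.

-0.300

At P_A = 20 and P_B = 19.98: Q_A = 2313.696.
∂Q_A/∂P_B = -1.74P_B = -1.74(19.98) = -34.7652.
ε = (∂Q_A/∂P_B)(P_B/Q_A) = -34.7652 × (19.98/2313.696) ≈ -0.300.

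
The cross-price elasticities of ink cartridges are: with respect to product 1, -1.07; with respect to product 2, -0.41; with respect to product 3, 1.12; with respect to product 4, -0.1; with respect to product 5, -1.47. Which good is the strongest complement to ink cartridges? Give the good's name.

Complements have ε < 0. The most negative value is -1.47 (product 5).

product 5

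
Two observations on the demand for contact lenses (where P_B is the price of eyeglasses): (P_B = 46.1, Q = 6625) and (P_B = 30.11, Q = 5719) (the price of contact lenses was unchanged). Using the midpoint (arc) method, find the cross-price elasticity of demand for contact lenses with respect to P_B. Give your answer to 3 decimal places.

0.350

ΔQ_A = 5719 − 6625 = -906; ΔP_B = 30.11 − 46.1 = -15.99.
Midpoints: Q̄_A = 6172.0, P̄_B = 38.11.
ε = (ΔQ_A/Q̄_A)/(ΔP_B/P̄_B) = (-906/6172.0)/(-15.99/38.11) ≈ 0.350.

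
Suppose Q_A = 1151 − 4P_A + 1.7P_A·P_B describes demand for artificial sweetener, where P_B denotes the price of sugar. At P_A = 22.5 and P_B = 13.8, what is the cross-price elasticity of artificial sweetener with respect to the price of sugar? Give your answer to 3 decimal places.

At P_A = 22.5 and P_B = 13.8: Q_A = 1588.85.
∂Q_A/∂P_B = 1.7P_A = 1.7(22.5) = 38.2500.
ε = (∂Q_A/∂P_B)(P_B/Q_A) = 38.2500 × (13.8/1588.85) ≈ 0.332.

0.332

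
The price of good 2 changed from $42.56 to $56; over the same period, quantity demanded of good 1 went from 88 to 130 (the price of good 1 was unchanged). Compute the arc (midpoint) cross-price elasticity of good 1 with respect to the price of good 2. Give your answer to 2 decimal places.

1.41

ΔQ_1 = 130 − 88 = 42; ΔP_2 = 56 − 42.56 = 13.44.
Midpoints: Q̄_1 = 109.0, P̄_2 = 49.28.
ε = (ΔQ_1/Q̄_1)/(ΔP_2/P̄_2) = (42/109.0)/(13.44/49.28) ≈ 1.41.
ε > 0: good 1 and good 2 are substitutes.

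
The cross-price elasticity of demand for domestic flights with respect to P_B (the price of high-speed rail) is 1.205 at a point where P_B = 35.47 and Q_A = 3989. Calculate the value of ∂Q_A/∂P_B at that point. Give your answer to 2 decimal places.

ε = (∂Q_A/∂P_B)·(P_B/Q_A) ⇒ ∂Q_A/∂P_B = ε·Q_A/P_B = 1.205 × 3989/35.47 ≈ 135.52.

135.52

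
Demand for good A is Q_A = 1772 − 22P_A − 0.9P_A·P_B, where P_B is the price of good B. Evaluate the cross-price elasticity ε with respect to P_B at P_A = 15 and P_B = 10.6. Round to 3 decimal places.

At P_A = 15 and P_B = 10.6: Q_A = 1298.9.
∂Q_A/∂P_B = -0.9P_A = -0.9(15) = -13.5000.
ε = (∂Q_A/∂P_B)(P_B/Q_A) = -13.5000 × (10.6/1298.9) ≈ -0.110.
ε < 0: complements.

-0.110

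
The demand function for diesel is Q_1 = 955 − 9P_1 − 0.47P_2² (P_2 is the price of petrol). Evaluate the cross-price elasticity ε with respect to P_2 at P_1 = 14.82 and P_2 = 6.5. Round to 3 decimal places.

At P_1 = 14.82 and P_2 = 6.5: Q_1 = 801.763.
∂Q_1/∂P_2 = -0.94P_2 = -0.94(6.5) = -6.1100.
ε = (∂Q_1/∂P_2)(P_2/Q_1) = -6.1100 × (6.5/801.763) ≈ -0.050.
ε < 0: complements.

-0.050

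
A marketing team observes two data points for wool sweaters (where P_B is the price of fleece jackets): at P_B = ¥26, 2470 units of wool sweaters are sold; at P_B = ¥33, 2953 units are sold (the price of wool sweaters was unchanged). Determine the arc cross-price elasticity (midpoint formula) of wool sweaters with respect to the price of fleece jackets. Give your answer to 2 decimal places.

0.75

ΔQ_A = 2953 − 2470 = 483; ΔP_B = 33 − 26 = 7.
Midpoints: Q̄_A = 2711.5, P̄_B = 29.50.
ε = (ΔQ_A/Q̄_A)/(ΔP_B/P̄_B) = (483/2711.5)/(7/29.50) ≈ 0.75.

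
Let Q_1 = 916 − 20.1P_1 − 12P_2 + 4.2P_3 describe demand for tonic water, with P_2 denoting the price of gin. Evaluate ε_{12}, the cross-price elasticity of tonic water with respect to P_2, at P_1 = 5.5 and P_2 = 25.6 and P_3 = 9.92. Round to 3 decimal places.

At P_1 = 5.5 and P_2 = 25.6 and P_3 = 9.92: Q_1 = 539.914.
∂Q_1/∂P_2 = -12.
ε = (∂Q_1/∂P_2)(P_2/Q_1) = -12 × (25.6/539.914) ≈ -0.569.

-0.569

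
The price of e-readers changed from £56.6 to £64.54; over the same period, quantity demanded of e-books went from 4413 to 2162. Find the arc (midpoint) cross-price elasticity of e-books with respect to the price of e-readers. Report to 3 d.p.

-5.223

ΔQ_A = 2162 − 4413 = -2251; ΔP_B = 64.54 − 56.6 = 7.94.
Midpoints: Q̄_A = 3287.5, P̄_B = 60.57.
ε = (ΔQ_A/Q̄_A)/(ΔP_B/P̄_B) = (-2251/3287.5)/(7.94/60.57) ≈ -5.223.
ε < 0: e-books and e-readers are complements.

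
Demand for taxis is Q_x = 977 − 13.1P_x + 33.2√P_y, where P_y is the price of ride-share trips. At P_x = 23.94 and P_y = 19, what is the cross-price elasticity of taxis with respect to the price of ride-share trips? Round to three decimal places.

At P_x = 23.94 and P_y = 19: Q_x = 808.101.
∂Q_x/∂P_y = 33.2/(2√P_y) = 33.2/(2√19) = 3.8083.
ε = (∂Q_x/∂P_y)(P_y/Q_x) = 3.8083 × (19/808.101) ≈ 0.090.

0.090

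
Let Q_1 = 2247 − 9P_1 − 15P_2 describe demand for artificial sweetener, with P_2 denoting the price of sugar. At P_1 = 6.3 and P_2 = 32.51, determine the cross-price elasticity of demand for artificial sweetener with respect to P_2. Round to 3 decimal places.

At P_1 = 6.3 and P_2 = 32.51: Q_1 = 1702.65.
∂Q_1/∂P_2 = -15.
ε = (∂Q_1/∂P_2)(P_2/Q_1) = -15 × (32.51/1702.65) ≈ -0.286.

-0.286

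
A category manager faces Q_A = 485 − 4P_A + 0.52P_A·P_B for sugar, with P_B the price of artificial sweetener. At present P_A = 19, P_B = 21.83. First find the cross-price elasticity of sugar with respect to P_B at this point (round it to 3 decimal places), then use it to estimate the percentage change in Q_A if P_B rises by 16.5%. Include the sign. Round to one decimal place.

5.7%

At P_A = 19, P_B = 21.83: Q_A = 624.680.
∂Q_A/∂P_B = 0.52P_A = 9.8800.
ε = (∂Q_A/∂P_B)(P_B/Q_A) = 9.8800 × 21.83/624.680 ≈ 0.345.
%ΔQ_A ≈ ε × %ΔP_B = 0.345 × (16.5%) = 5.7%.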